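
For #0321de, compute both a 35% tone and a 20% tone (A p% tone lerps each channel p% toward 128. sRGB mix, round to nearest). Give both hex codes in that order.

#0321de is rgb(3, 33, 222).
35% tone:
  R: 3 + 0.35×(128−3) = 3 + 43.75 = 46.75 → 47
  G: 33 + 33.25 = 66.25 → 66
  B: 222 + 0.35×(128−222) = 222 − 32.9 = 189.1 → 189
  → #2f42bd
20% tone:
  R: 3 + 0.2×(128−3) = 3 + 25 = 28 → 28
  G: 33 + 0.2×(128−33) = 33 + 19 = 52 → 52
  B: 222 + 0.2×(128−222) = 222 − 18.8 = 203.2 → 203
  → #1c34cb

#2f42bd, #1c34cb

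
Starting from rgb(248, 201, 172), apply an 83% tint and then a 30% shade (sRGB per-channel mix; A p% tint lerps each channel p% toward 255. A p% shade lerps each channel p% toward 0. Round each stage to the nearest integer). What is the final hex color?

Lerp each channel 83% toward 255:
  R: 248 + 5.81 = 253.81 → 254
  G: 201 + 44.82 = 245.82 → 246
  B: 172 + 0.83×(255−172) = 172 + 68.89 = 240.89 → 241
After the tint: rgb(254, 246, 241) = #FEF6F1.
A 30% shade moves each channel 30% toward 0:
  R: 254 + 0.3×(0−254) = 254 − 76.2 = 177.8 → 178
  G: 246 + 0.3×(0−246) = 246 − 73.8 = 172.2 → 172
  B: 241 + 0.3×(0−241) = 241 − 72.3 = 168.7 → 169
rgb(178, 172, 169) = #B2ACA9.

#B2ACA9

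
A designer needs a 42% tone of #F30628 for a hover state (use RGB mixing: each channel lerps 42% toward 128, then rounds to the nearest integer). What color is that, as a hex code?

#C3394D

#F30628 is rgb(243, 6, 40).
Per channel, c → c + 0.42(128 − c):
  R: 243 + 0.42×(128−243) = 243 − 48.3 = 194.7 → 195
  G: 6 + 51.24 = 57.24 → 57
  B: 40 + 36.96 = 76.96 → 77
rgb(195, 57, 77) = #C3394D.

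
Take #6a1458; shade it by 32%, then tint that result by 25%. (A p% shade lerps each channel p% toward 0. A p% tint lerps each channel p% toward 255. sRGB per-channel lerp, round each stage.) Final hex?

#764a6d

#6a1458 is rgb(106, 20, 88).
Per channel, c → c + 0.32(0 − c):
  R: 106 + 0.32×(0−106) = 106 − 33.92 = 72.08 → 72
  G: 20 − 6.4 = 13.6 → 14
  B: 88 + 0.32×(0−88) = 88 − 28.16 = 59.84 → 60
After the shade: rgb(72, 14, 60) = #480e3c.
Lerp each channel 25% toward 255:
  R: 72 + 0.25×(255−72) = 72 + 45.75 = 117.75 → 118
  G: 14 + 60.25 = 74.25 → 74
  B: 60 + 48.75 = 108.75 → 109
rgb(118, 74, 109) = #764a6d.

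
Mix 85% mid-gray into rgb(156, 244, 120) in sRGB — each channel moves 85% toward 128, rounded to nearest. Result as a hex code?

#84917F

An 85% tone moves each channel 85% toward 128:
  R: 156 − 23.8 = 132.2 → 132
  G: 244 − 98.6 = 145.4 → 145
  B: 120 + 6.8 = 126.8 → 127
rgb(132, 145, 127) = #84917F.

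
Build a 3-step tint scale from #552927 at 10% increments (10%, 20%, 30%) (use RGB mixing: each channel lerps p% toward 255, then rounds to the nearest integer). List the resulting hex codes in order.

#552927 is rgb(85, 41, 39).
10%: (85 + 17 = 102→102, 41 + 21.4 = 62.4→62, 39 + 21.6 = 60.6→61) → #663E3D
20%: (85 + 34 = 119→119, 41 + 42.8 = 83.8→84, 39 + 43.2 = 82.2→82) → #775452
30%: (85 + 51 = 136→136, 41 + 64.2 = 105.2→105, 39 + 64.8 = 103.8→104) → #886968

#663E3D, #775452, #886968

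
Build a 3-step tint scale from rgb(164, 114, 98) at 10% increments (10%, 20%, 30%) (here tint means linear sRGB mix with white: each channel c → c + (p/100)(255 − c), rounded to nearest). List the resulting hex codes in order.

10%: (164 + 9.1 = 173.1→173, 114 + 14.1 = 128.1→128, 98 + 15.7 = 113.7→114) → #ad8072
20%: (164 + 18.2 = 182.2→182, 114 + 28.2 = 142.2→142, 98 + 31.4 = 129.4→129) → #b68e81
30%: (164 + 27.3 = 191.3→191, 114 + 42.3 = 156.3→156, 98 + 47.1 = 145.1→145) → #bf9c91

#ad8072, #b68e81, #bf9c91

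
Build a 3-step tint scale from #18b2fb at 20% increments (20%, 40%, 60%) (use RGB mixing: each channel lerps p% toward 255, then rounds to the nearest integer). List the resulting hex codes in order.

#18b2fb is rgb(24, 178, 251).
20%: (24 + 46.2 = 70.2→70, 178 + 15.4 = 193.4→193, 251 + 0.8 = 251.8→252) → #46c1fc
40%: (24 + 92.4 = 116.4→116, 178 + 30.8 = 208.8→209, 251 + 1.6 = 252.6→253) → #74d1fd
60%: (24 + 138.6 = 162.6→163, 178 + 46.2 = 224.2→224, 251 + 2.4 = 253.4→253) → #a3e0fd

#46c1fc, #74d1fd, #a3e0fd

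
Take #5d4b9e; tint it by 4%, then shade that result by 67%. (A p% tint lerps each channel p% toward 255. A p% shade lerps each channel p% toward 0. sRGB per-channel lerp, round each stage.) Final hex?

#211b35

#5d4b9e is rgb(93, 75, 158).
Lerp each channel 4% toward 255:
  R: 93 + 6.48 = 99.48 → 99
  G: 75 + 0.04×(255−75) = 75 + 7.2 = 82.2 → 82
  B: 158 + 0.04×(255−158) = 158 + 3.88 = 161.88 → 162
After the tint: rgb(99, 82, 162) = #6352a2.
A 67% shade moves each channel 67% toward 0:
  R: 99 − 66.33 = 32.67 → 33
  G: 82 + 0.67×(0−82) = 82 − 54.94 = 27.06 → 27
  B: 162 + 0.67×(0−162) = 162 − 108.54 = 53.46 → 53
rgb(33, 27, 53) = #211b35.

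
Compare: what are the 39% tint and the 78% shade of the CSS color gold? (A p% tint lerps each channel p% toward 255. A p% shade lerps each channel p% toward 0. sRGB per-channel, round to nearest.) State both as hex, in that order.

#ffe763, #382f00

CSS gold is rgb(255, 215, 0).
39% tint:
  R: 255 + 0 = 255 → 255
  G: 215 + 15.6 = 230.6 → 231
  B: 0 + 0.39×(255−0) = 0 + 99.45 = 99.45 → 99
  → #ffe763
78% shade:
  R: 255 + 0.78×(0−255) = 255 − 198.9 = 56.1 → 56
  G: 215 + 0.78×(0−215) = 215 − 167.7 = 47.3 → 47
  B: 0 + 0 = 0 → 0
  → #382f00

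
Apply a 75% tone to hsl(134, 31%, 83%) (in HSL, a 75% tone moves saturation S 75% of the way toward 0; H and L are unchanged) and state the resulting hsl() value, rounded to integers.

hsl(134, 8%, 83%)

S moves 75% from 31 toward 0: 31 − 23.25 = 7.75 → 8.
H and L are unchanged.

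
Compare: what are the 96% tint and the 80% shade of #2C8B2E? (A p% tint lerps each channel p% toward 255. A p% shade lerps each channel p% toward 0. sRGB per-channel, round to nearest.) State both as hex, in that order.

#F7FAF7, #091C09

#2C8B2E is rgb(44, 139, 46).
96% tint:
  R: 44 + 202.56 = 246.56 → 247
  G: 139 + 0.96×(255−139) = 139 + 111.36 = 250.36 → 250
  B: 46 + 200.64 = 246.64 → 247
  → #F7FAF7
80% shade:
  R: 44 + 0.8×(0−44) = 44 − 35.2 = 8.8 → 9
  G: 139 − 111.2 = 27.8 → 28
  B: 46 − 36.8 = 9.2 → 9
  → #091C09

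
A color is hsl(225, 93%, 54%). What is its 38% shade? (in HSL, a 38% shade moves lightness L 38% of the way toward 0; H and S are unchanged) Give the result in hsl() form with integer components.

L moves 38% from 54 toward 0: 54 − 20.52 = 33.48 → 33.
H and S are unchanged.

hsl(225, 93%, 33%)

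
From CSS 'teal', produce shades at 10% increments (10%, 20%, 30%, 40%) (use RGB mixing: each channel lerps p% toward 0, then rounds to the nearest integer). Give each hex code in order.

#007373, #006666, #005A5A, #004D4D

CSS teal is rgb(0, 128, 128).
10%: (0→0, 128 − 12.8 = 115.2→115, 128 − 12.8 = 115.2→115) → #007373
20%: (0→0, 128 − 25.6 = 102.4→102, 128 − 25.6 = 102.4→102) → #006666
30%: (0→0, 128 − 38.4 = 89.6→90, 128 − 38.4 = 89.6→90) → #005A5A
40%: (0→0, 128 − 51.2 = 76.8→77, 128 − 51.2 = 76.8→77) → #004D4D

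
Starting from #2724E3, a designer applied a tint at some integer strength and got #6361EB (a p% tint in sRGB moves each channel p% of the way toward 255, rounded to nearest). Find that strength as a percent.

28%

#2724E3 is rgb(39, 36, 227); #6361EB is rgb(99, 97, 235).
On the G channel (widest range): 97 ≈ 36 + (p/100)(255 − 36), so p ≈ 100×(97 − 36)/(255 − 36) = 6100/219 = 27.85.
p = 28 reproduces all three channels after rounding.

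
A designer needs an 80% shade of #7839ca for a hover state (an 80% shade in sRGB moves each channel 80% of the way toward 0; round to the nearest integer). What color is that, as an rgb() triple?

#7839ca is rgb(120, 57, 202).
An 80% shade moves each channel 80% toward 0:
  R: 120 + 0.8×(0−120) = 120 − 96 = 24 → 24
  G: 57 + 0.8×(0−57) = 57 − 45.6 = 11.4 → 11
  B: 202 − 161.6 = 40.4 → 40

rgb(24, 11, 40)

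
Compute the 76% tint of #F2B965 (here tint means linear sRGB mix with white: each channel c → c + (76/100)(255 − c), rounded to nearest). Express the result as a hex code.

#F2B965 is rgb(242, 185, 101).
Per channel, c → c + 0.76(255 − c):
  R: 242 + 0.76×(255−242) = 242 + 9.88 = 251.88 → 252
  G: 185 + 0.76×(255−185) = 185 + 53.2 = 238.2 → 238
  B: 101 + 0.76×(255−101) = 101 + 117.04 = 218.04 → 218
rgb(252, 238, 218) = #FCEEDA.

#FCEEDA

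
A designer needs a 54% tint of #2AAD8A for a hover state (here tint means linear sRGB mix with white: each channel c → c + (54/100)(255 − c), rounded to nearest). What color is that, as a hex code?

#2AAD8A is rgb(42, 173, 138).
Lerp each channel 54% toward 255:
  R: 42 + 0.54×(255−42) = 42 + 115.02 = 157.02 → 157
  G: 173 + 0.54×(255−173) = 173 + 44.28 = 217.28 → 217
  B: 138 + 0.54×(255−138) = 138 + 63.18 = 201.18 → 201
rgb(157, 217, 201) = #9DD9C9.

#9DD9C9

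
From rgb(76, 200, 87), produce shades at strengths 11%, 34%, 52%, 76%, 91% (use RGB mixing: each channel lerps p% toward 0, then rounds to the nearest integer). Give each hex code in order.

11%: (76 − 8.36 = 67.64→68, 200 − 22 = 178→178, 87 − 9.57 = 77.43→77) → #44b24d
34%: (76 − 25.84 = 50.16→50, 200 − 68 = 132→132, 87 − 29.58 = 57.42→57) → #328439
52%: (76 − 39.52 = 36.48→36, 200 − 104 = 96→96, 87 − 45.24 = 41.76→42) → #24602a
76%: (76 − 57.76 = 18.24→18, 200 − 152 = 48→48, 87 − 66.12 = 20.88→21) → #123015
91%: (76 − 69.16 = 6.84→7, 200 − 182 = 18→18, 87 − 79.17 = 7.83→8) → #071208

#44b24d, #328439, #24602a, #123015, #071208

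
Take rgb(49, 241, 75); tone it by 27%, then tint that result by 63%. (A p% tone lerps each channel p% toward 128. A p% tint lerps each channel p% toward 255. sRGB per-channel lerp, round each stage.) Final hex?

#BBEEC2

Lerp each channel 27% toward 128:
  R: 49 + 0.27×(128−49) = 49 + 21.33 = 70.33 → 70
  G: 241 + 0.27×(128−241) = 241 − 30.51 = 210.49 → 210
  B: 75 + 14.31 = 89.31 → 89
After the tone: rgb(70, 210, 89) = #46D259.
Per channel, c → c + 0.63(255 − c):
  R: 70 + 0.63×(255−70) = 70 + 116.55 = 186.55 → 187
  G: 210 + 0.63×(255−210) = 210 + 28.35 = 238.35 → 238
  B: 89 + 104.58 = 193.58 → 194
rgb(187, 238, 194) = #BBEEC2.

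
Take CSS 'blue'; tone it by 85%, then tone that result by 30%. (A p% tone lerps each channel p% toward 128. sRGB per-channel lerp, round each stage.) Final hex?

#73738d

CSS blue is rgb(0, 0, 255).
An 85% tone moves each channel 85% toward 128:
  R: 0 + 0.85×(128−0) = 0 + 108.8 = 108.8 → 109
  G: 0 + 108.8 = 108.8 → 109
  B: 255 − 107.95 = 147.05 → 147
After the tone: rgb(109, 109, 147) = #6d6d93.
Per channel, c → c + 0.3(128 − c):
  R: 109 + 0.3×(128−109) = 109 + 5.7 = 114.7 → 115
  G: 109 + 0.3×(128−109) = 109 + 5.7 = 114.7 → 115
  B: 147 + 0.3×(128−147) = 147 − 5.7 = 141.3 → 141
rgb(115, 115, 141) = #73738d.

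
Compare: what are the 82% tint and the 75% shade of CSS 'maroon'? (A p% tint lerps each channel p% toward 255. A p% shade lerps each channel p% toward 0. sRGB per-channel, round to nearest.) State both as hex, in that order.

#E8D1D1, #200000

CSS maroon is rgb(128, 0, 0).
82% tint:
  R: 128 + 0.82×(255−128) = 128 + 104.14 = 232.14 → 232
  G: 0 + 209.1 = 209.1 → 209
  B: 0 + 0.82×(255−0) = 0 + 209.1 = 209.1 → 209
  → #E8D1D1
75% shade:
  R: 128 − 96 = 32 → 32
  G: 0 + 0.75×(0−0) = 0 + 0 = 0 → 0
  B: 0 + 0 = 0 → 0
  → #200000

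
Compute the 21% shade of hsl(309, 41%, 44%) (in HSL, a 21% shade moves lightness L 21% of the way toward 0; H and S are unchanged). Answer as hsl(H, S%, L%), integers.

L moves 21% from 44 toward 0: 44 − 9.24 = 34.76 → 35.
H and S are unchanged.

hsl(309, 41%, 35%)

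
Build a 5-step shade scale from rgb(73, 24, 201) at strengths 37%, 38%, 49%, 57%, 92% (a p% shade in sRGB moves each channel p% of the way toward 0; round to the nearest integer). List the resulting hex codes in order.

37%: (73 − 27.01 = 45.99→46, 24 − 8.88 = 15.12→15, 201 − 74.37 = 126.63→127) → #2E0F7F
38%: (73 − 27.74 = 45.26→45, 24 − 9.12 = 14.88→15, 201 − 76.38 = 124.62→125) → #2D0F7D
49%: (73 − 35.77 = 37.23→37, 24 − 11.76 = 12.24→12, 201 − 98.49 = 102.51→103) → #250C67
57%: (73 − 41.61 = 31.39→31, 24 − 13.68 = 10.32→10, 201 − 114.57 = 86.43→86) → #1F0A56
92%: (73 − 67.16 = 5.84→6, 24 − 22.08 = 1.92→2, 201 − 184.92 = 16.08→16) → #060210

#2E0F7F, #2D0F7D, #250C67, #1F0A56, #060210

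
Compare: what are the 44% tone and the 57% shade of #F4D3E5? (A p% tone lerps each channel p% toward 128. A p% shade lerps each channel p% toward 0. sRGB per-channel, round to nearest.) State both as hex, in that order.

#C1AEB9, #695B62

#F4D3E5 is rgb(244, 211, 229).
44% tone:
  R: 244 + 0.44×(128−244) = 244 − 51.04 = 192.96 → 193
  G: 211 + 0.44×(128−211) = 211 − 36.52 = 174.48 → 174
  B: 229 − 44.44 = 184.56 → 185
  → #C1AEB9
57% shade:
  R: 244 − 139.08 = 104.92 → 105
  G: 211 + 0.57×(0−211) = 211 − 120.27 = 90.73 → 91
  B: 229 + 0.57×(0−229) = 229 − 130.53 = 98.47 → 98
  → #695B62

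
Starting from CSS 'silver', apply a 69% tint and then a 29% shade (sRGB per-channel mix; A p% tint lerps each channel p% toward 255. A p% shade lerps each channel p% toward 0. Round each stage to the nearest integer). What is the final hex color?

CSS silver is rgb(192, 192, 192).
Lerp each channel 69% toward 255:
  R: 192 + 0.69×(255−192) = 192 + 43.47 = 235.47 → 235
  G: 192 + 0.69×(255−192) = 192 + 43.47 = 235.47 → 235
  B: 192 + 43.47 = 235.47 → 235
After the tint: rgb(235, 235, 235) = #EBEBEB.
A 29% shade moves each channel 29% toward 0:
  R: 235 + 0.29×(0−235) = 235 − 68.15 = 166.85 → 167
  G: 235 + 0.29×(0−235) = 235 − 68.15 = 166.85 → 167
  B: 235 + 0.29×(0−235) = 235 − 68.15 = 166.85 → 167
rgb(167, 167, 167) = #A7A7A7.

#A7A7A7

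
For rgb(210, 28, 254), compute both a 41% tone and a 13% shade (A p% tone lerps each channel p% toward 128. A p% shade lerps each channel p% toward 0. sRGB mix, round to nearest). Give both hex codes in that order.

41% tone:
  R: 210 − 33.62 = 176.38 → 176
  G: 28 + 41 = 69 → 69
  B: 254 − 51.66 = 202.34 → 202
  → #b045ca
13% shade:
  R: 210 − 27.3 = 182.7 → 183
  G: 28 + 0.13×(0−28) = 28 − 3.64 = 24.36 → 24
  B: 254 + 0.13×(0−254) = 254 − 33.02 = 220.98 → 221
  → #b718dd

#b045ca, #b718dd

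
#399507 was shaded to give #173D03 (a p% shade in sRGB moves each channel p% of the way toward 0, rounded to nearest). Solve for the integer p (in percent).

59%

#399507 is rgb(57, 149, 7); #173D03 is rgb(23, 61, 3).
On the G channel (widest range): 61 ≈ 149 + (p/100)(0 − 149), so p ≈ 100×(61 − 149)/(0 − 149) = -8800/-149 = 59.06.
p = 59 reproduces all three channels after rounding.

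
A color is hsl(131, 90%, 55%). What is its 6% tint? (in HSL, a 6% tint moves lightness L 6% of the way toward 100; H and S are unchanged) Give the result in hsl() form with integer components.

hsl(131, 90%, 58%)

L moves 6% from 55 toward 100: 55 + 2.7 = 57.7 → 58.
H and S are unchanged.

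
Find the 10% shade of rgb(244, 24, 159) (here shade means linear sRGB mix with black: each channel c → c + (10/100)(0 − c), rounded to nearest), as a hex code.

Per channel, c → c + 0.1(0 − c):
  R: 244 + 0.1×(0−244) = 244 − 24.4 = 219.6 → 220
  G: 24 + 0.1×(0−24) = 24 − 2.4 = 21.6 → 22
  B: 159 + 0.1×(0−159) = 159 − 15.9 = 143.1 → 143
rgb(220, 22, 143) = #dc168f.

#dc168f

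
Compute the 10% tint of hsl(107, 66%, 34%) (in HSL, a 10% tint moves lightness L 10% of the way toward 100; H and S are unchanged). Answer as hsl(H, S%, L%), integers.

L moves 10% from 34 toward 100: 34 + 6.6 = 40.6 → 41.
H and S are unchanged.

hsl(107, 66%, 41%)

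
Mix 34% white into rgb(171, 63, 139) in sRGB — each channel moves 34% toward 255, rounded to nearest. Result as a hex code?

#C880B2

Lerp each channel 34% toward 255:
  R: 171 + 28.56 = 199.56 → 200
  G: 63 + 0.34×(255−63) = 63 + 65.28 = 128.28 → 128
  B: 139 + 39.44 = 178.44 → 178
rgb(200, 128, 178) = #C880B2.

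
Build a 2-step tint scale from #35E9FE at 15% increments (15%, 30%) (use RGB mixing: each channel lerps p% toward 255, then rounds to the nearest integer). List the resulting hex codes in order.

#53ECFE, #72F0FE

#35E9FE is rgb(53, 233, 254).
15%: (53 + 30.3 = 83.3→83, 233 + 3.3 = 236.3→236, 254→254) → #53ECFE
30%: (53 + 60.6 = 113.6→114, 233 + 6.6 = 239.6→240, 254→254) → #72F0FE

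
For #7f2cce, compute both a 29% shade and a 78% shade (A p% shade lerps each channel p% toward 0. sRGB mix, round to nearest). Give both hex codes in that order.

#7f2cce is rgb(127, 44, 206).
29% shade:
  R: 127 − 36.83 = 90.17 → 90
  G: 44 − 12.76 = 31.24 → 31
  B: 206 + 0.29×(0−206) = 206 − 59.74 = 146.26 → 146
  → #5a1f92
78% shade:
  R: 127 + 0.78×(0−127) = 127 − 99.06 = 27.94 → 28
  G: 44 + 0.78×(0−44) = 44 − 34.32 = 9.68 → 10
  B: 206 + 0.78×(0−206) = 206 − 160.68 = 45.32 → 45
  → #1c0a2d

#5a1f92, #1c0a2d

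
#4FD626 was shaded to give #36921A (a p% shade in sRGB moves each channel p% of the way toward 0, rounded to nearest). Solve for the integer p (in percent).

32%

#4FD626 is rgb(79, 214, 38); #36921A is rgb(54, 146, 26).
On the G channel (widest range): 146 ≈ 214 + (p/100)(0 − 214), so p ≈ 100×(146 − 214)/(0 − 214) = -6800/-214 = 31.78.
p = 32 reproduces all three channels after rounding.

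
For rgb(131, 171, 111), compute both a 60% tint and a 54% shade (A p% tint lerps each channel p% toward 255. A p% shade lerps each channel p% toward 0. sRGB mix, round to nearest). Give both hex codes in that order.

60% tint:
  R: 131 + 74.4 = 205.4 → 205
  G: 171 + 50.4 = 221.4 → 221
  B: 111 + 86.4 = 197.4 → 197
  → #CDDDC5
54% shade:
  R: 131 − 70.74 = 60.26 → 60
  G: 171 − 92.34 = 78.66 → 79
  B: 111 − 59.94 = 51.06 → 51
  → #3C4F33

#CDDDC5, #3C4F33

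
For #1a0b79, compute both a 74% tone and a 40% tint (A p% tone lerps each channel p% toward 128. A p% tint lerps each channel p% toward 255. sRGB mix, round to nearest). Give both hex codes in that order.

#65627e, #766daf

#1a0b79 is rgb(26, 11, 121).
74% tone:
  R: 26 + 0.74×(128−26) = 26 + 75.48 = 101.48 → 101
  G: 11 + 0.74×(128−11) = 11 + 86.58 = 97.58 → 98
  B: 121 + 0.74×(128−121) = 121 + 5.18 = 126.18 → 126
  → #65627e
40% tint:
  R: 26 + 0.4×(255−26) = 26 + 91.6 = 117.6 → 118
  G: 11 + 0.4×(255−11) = 11 + 97.6 = 108.6 → 109
  B: 121 + 0.4×(255−121) = 121 + 53.6 = 174.6 → 175
  → #766daf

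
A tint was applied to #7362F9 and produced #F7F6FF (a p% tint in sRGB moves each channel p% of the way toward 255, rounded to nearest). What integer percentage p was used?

#7362F9 is rgb(115, 98, 249); #F7F6FF is rgb(247, 246, 255).
On the G channel (widest range): 246 ≈ 98 + (p/100)(255 − 98), so p ≈ 100×(246 − 98)/(255 − 98) = 14800/157 = 94.27.
p = 94 reproduces all three channels after rounding.

94%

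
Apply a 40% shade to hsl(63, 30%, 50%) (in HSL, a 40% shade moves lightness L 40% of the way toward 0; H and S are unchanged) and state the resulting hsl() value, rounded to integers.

hsl(63, 30%, 30%)

L moves 40% from 50 toward 0: 50 − 20 = 30 → 30.
H and S are unchanged.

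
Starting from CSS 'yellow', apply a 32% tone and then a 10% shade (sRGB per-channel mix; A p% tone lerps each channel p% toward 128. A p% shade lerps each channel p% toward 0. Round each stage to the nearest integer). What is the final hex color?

CSS yellow is rgb(255, 255, 0).
A 32% tone moves each channel 32% toward 128:
  R: 255 + 0.32×(128−255) = 255 − 40.64 = 214.36 → 214
  G: 255 + 0.32×(128−255) = 255 − 40.64 = 214.36 → 214
  B: 0 + 40.96 = 40.96 → 41
After the tone: rgb(214, 214, 41) = #D6D629.
A 10% shade moves each channel 10% toward 0:
  R: 214 + 0.1×(0−214) = 214 − 21.4 = 192.6 → 193
  G: 214 + 0.1×(0−214) = 214 − 21.4 = 192.6 → 193
  B: 41 − 4.1 = 36.9 → 37
rgb(193, 193, 37) = #C1C125.

#C1C125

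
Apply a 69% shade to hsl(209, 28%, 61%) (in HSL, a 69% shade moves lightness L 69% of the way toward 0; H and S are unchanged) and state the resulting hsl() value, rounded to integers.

hsl(209, 28%, 19%)

L moves 69% from 61 toward 0: 61 − 42.09 = 18.91 → 19.
H and S are unchanged.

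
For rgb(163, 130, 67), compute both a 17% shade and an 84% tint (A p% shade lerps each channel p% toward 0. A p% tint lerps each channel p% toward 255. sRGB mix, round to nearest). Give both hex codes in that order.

#876C38, #F0EBE1

17% shade:
  R: 163 + 0.17×(0−163) = 163 − 27.71 = 135.29 → 135
  G: 130 + 0.17×(0−130) = 130 − 22.1 = 107.9 → 108
  B: 67 − 11.39 = 55.61 → 56
  → #876C38
84% tint:
  R: 163 + 0.84×(255−163) = 163 + 77.28 = 240.28 → 240
  G: 130 + 0.84×(255−130) = 130 + 105 = 235 → 235
  B: 67 + 0.84×(255−67) = 67 + 157.92 = 224.92 → 225
  → #F0EBE1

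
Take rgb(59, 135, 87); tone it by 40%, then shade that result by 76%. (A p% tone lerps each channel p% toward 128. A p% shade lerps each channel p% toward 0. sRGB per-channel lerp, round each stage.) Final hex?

Per channel, c → c + 0.4(128 − c):
  R: 59 + 27.6 = 86.6 → 87
  G: 135 − 2.8 = 132.2 → 132
  B: 87 + 16.4 = 103.4 → 103
After the tone: rgb(87, 132, 103) = #578467.
Per channel, c → c + 0.76(0 − c):
  R: 87 − 66.12 = 20.88 → 21
  G: 132 + 0.76×(0−132) = 132 − 100.32 = 31.68 → 32
  B: 103 + 0.76×(0−103) = 103 − 78.28 = 24.72 → 25
rgb(21, 32, 25) = #152019.

#152019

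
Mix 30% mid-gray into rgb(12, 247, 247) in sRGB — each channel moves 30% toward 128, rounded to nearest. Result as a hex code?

#2FD3D3

Lerp each channel 30% toward 128:
  R: 12 + 0.3×(128−12) = 12 + 34.8 = 46.8 → 47
  G: 247 − 35.7 = 211.3 → 211
  B: 247 − 35.7 = 211.3 → 211
rgb(47, 211, 211) = #2FD3D3.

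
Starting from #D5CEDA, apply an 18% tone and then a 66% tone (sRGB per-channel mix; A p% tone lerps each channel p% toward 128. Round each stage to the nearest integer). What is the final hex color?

#D5CEDA is rgb(213, 206, 218).
Lerp each channel 18% toward 128:
  R: 213 + 0.18×(128−213) = 213 − 15.3 = 197.7 → 198
  G: 206 + 0.18×(128−206) = 206 − 14.04 = 191.96 → 192
  B: 218 + 0.18×(128−218) = 218 − 16.2 = 201.8 → 202
After the tone: rgb(198, 192, 202) = #C6C0CA.
Per channel, c → c + 0.66(128 − c):
  R: 198 + 0.66×(128−198) = 198 − 46.2 = 151.8 → 152
  G: 192 − 42.24 = 149.76 → 150
  B: 202 − 48.84 = 153.16 → 153
rgb(152, 150, 153) = #989699.

#989699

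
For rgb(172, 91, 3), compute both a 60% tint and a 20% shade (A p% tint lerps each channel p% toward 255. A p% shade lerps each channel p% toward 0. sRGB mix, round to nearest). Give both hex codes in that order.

#DEBD9A, #8A4902

60% tint:
  R: 172 + 0.6×(255−172) = 172 + 49.8 = 221.8 → 222
  G: 91 + 98.4 = 189.4 → 189
  B: 3 + 151.2 = 154.2 → 154
  → #DEBD9A
20% shade:
  R: 172 + 0.2×(0−172) = 172 − 34.4 = 137.6 → 138
  G: 91 − 18.2 = 72.8 → 73
  B: 3 + 0.2×(0−3) = 3 − 0.6 = 2.4 → 2
  → #8A4902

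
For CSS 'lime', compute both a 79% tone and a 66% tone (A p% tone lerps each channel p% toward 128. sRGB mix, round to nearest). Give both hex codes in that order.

#659B65, #54AB54

CSS lime is rgb(0, 255, 0).
79% tone:
  R: 0 + 101.12 = 101.12 → 101
  G: 255 − 100.33 = 154.67 → 155
  B: 0 + 101.12 = 101.12 → 101
  → #659B65
66% tone:
  R: 0 + 0.66×(128−0) = 0 + 84.48 = 84.48 → 84
  G: 255 + 0.66×(128−255) = 255 − 83.82 = 171.18 → 171
  B: 0 + 0.66×(128−0) = 0 + 84.48 = 84.48 → 84
  → #54AB54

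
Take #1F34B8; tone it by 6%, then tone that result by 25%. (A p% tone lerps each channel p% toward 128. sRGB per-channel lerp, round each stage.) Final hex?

#3C4BA8

#1F34B8 is rgb(31, 52, 184).
Lerp each channel 6% toward 128:
  R: 31 + 0.06×(128−31) = 31 + 5.82 = 36.82 → 37
  G: 52 + 0.06×(128−52) = 52 + 4.56 = 56.56 → 57
  B: 184 − 3.36 = 180.64 → 181
After the tone: rgb(37, 57, 181) = #2539B5.
A 25% tone moves each channel 25% toward 128:
  R: 37 + 0.25×(128−37) = 37 + 22.75 = 59.75 → 60
  G: 57 + 0.25×(128−57) = 57 + 17.75 = 74.75 → 75
  B: 181 + 0.25×(128−181) = 181 − 13.25 = 167.75 → 168
rgb(60, 75, 168) = #3C4BA8.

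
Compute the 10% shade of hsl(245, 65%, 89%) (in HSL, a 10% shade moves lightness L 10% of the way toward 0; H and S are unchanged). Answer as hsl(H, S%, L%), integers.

hsl(245, 65%, 80%)

L moves 10% from 89 toward 0: 89 − 8.9 = 80.1 → 80.
H and S are unchanged.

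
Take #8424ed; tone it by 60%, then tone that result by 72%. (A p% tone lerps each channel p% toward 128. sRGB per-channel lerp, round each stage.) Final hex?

#81768c

#8424ed is rgb(132, 36, 237).
Lerp each channel 60% toward 128:
  R: 132 − 2.4 = 129.6 → 130
  G: 36 + 0.6×(128−36) = 36 + 55.2 = 91.2 → 91
  B: 237 + 0.6×(128−237) = 237 − 65.4 = 171.6 → 172
After the tone: rgb(130, 91, 172) = #825bac.
Per channel, c → c + 0.72(128 − c):
  R: 130 + 0.72×(128−130) = 130 − 1.44 = 128.56 → 129
  G: 91 + 0.72×(128−91) = 91 + 26.64 = 117.64 → 118
  B: 172 − 31.68 = 140.32 → 140
rgb(129, 118, 140) = #81768c.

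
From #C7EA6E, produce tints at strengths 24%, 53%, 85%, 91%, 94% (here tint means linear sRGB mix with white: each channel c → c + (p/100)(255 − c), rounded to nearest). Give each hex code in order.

#D4EF91, #E5F5BB, #F7FCE9, #FAFDF2, #FCFEF6

#C7EA6E is rgb(199, 234, 110).
24%: (199 + 13.44 = 212.44→212, 234 + 5.04 = 239.04→239, 110 + 34.8 = 144.8→145) → #D4EF91
53%: (199 + 29.68 = 228.68→229, 234 + 11.13 = 245.13→245, 110 + 76.85 = 186.85→187) → #E5F5BB
85%: (199 + 47.6 = 246.6→247, 234 + 17.85 = 251.85→252, 110 + 123.25 = 233.25→233) → #F7FCE9
91%: (199 + 50.96 = 249.96→250, 234 + 19.11 = 253.11→253, 110 + 131.95 = 241.95→242) → #FAFDF2
94%: (199 + 52.64 = 251.64→252, 234 + 19.74 = 253.74→254, 110 + 136.3 = 246.3→246) → #FCFEF6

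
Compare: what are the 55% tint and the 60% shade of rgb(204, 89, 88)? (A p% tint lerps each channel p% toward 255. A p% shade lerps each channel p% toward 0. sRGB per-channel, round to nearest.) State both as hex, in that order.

55% tint:
  R: 204 + 0.55×(255−204) = 204 + 28.05 = 232.05 → 232
  G: 89 + 0.55×(255−89) = 89 + 91.3 = 180.3 → 180
  B: 88 + 91.85 = 179.85 → 180
  → #E8B4B4
60% shade:
  R: 204 + 0.6×(0−204) = 204 − 122.4 = 81.6 → 82
  G: 89 − 53.4 = 35.6 → 36
  B: 88 − 52.8 = 35.2 → 35
  → #522423

#E8B4B4, #522423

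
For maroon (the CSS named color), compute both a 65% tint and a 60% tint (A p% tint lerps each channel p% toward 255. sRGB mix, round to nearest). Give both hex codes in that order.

#d3a6a6, #cc9999

CSS maroon is rgb(128, 0, 0).
65% tint:
  R: 128 + 0.65×(255−128) = 128 + 82.55 = 210.55 → 211
  G: 0 + 0.65×(255−0) = 0 + 165.75 = 165.75 → 166
  B: 0 + 0.65×(255−0) = 0 + 165.75 = 165.75 → 166
  → #d3a6a6
60% tint:
  R: 128 + 0.6×(255−128) = 128 + 76.2 = 204.2 → 204
  G: 0 + 153 = 153 → 153
  B: 0 + 0.6×(255−0) = 0 + 153 = 153 → 153
  → #cc9999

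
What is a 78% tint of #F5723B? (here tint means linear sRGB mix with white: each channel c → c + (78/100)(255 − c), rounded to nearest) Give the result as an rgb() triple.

rgb(253, 224, 212)

#F5723B is rgb(245, 114, 59).
Lerp each channel 78% toward 255:
  R: 245 + 0.78×(255−245) = 245 + 7.8 = 252.8 → 253
  G: 114 + 0.78×(255−114) = 114 + 109.98 = 223.98 → 224
  B: 59 + 152.88 = 211.88 → 212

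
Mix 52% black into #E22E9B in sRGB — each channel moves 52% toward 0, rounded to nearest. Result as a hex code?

#E22E9B is rgb(226, 46, 155).
Lerp each channel 52% toward 0:
  R: 226 − 117.52 = 108.48 → 108
  G: 46 + 0.52×(0−46) = 46 − 23.92 = 22.08 → 22
  B: 155 + 0.52×(0−155) = 155 − 80.6 = 74.4 → 74
rgb(108, 22, 74) = #6C164A.

#6C164A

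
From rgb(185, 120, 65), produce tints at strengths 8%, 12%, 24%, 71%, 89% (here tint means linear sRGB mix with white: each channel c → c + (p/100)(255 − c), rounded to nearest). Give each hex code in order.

#bf8350, #c18858, #ca986f, #ebd8c8, #f7f0ea

8%: (185 + 5.6 = 190.6→191, 120 + 10.8 = 130.8→131, 65 + 15.2 = 80.2→80) → #bf8350
12%: (185 + 8.4 = 193.4→193, 120 + 16.2 = 136.2→136, 65 + 22.8 = 87.8→88) → #c18858
24%: (185 + 16.8 = 201.8→202, 120 + 32.4 = 152.4→152, 65 + 45.6 = 110.6→111) → #ca986f
71%: (185 + 49.7 = 234.7→235, 120 + 95.85 = 215.85→216, 65 + 134.9 = 199.9→200) → #ebd8c8
89%: (185 + 62.3 = 247.3→247, 120 + 120.15 = 240.15→240, 65 + 169.1 = 234.1→234) → #f7f0ea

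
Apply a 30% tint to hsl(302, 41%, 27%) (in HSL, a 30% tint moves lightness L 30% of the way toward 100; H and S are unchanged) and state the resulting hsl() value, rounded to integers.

L moves 30% from 27 toward 100: 27 + 21.9 = 48.9 → 49.
H and S are unchanged.

hsl(302, 41%, 49%)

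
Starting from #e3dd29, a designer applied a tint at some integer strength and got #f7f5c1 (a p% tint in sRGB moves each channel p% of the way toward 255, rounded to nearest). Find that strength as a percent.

71%

#e3dd29 is rgb(227, 221, 41); #f7f5c1 is rgb(247, 245, 193).
On the B channel (widest range): 193 ≈ 41 + (p/100)(255 − 41), so p ≈ 100×(193 − 41)/(255 − 41) = 15200/214 = 71.03.
p = 71 reproduces all three channels after rounding.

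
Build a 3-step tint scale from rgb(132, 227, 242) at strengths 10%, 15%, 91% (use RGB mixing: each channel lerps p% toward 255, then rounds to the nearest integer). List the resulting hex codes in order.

#90e6f3, #96e7f4, #f4fcfe

10%: (132 + 12.3 = 144.3→144, 227 + 2.8 = 229.8→230, 242 + 1.3 = 243.3→243) → #90e6f3
15%: (132 + 18.45 = 150.45→150, 227 + 4.2 = 231.2→231, 242 + 1.95 = 243.95→244) → #96e7f4
91%: (132 + 111.93 = 243.93→244, 227 + 25.48 = 252.48→252, 242 + 11.83 = 253.83→254) → #f4fcfe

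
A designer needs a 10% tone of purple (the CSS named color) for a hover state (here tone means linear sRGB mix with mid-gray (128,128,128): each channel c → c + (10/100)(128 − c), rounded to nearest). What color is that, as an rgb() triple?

CSS purple is rgb(128, 0, 128).
A 10% tone moves each channel 10% toward 128:
  R: 128 + 0 = 128 → 128
  G: 0 + 12.8 = 12.8 → 13
  B: 128 + 0.1×(128−128) = 128 + 0 = 128 → 128

rgb(128, 13, 128)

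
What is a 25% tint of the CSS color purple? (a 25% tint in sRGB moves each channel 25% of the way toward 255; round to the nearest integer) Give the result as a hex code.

#A040A0

CSS purple is rgb(128, 0, 128).
Lerp each channel 25% toward 255:
  R: 128 + 0.25×(255−128) = 128 + 31.75 = 159.75 → 160
  G: 0 + 0.25×(255−0) = 0 + 63.75 = 63.75 → 64
  B: 128 + 31.75 = 159.75 → 160
rgb(160, 64, 160) = #A040A0.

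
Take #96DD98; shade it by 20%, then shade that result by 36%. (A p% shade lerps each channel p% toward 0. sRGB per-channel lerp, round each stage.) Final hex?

#96DD98 is rgb(150, 221, 152).
A 20% shade moves each channel 20% toward 0:
  R: 150 + 0.2×(0−150) = 150 − 30 = 120 → 120
  G: 221 + 0.2×(0−221) = 221 − 44.2 = 176.8 → 177
  B: 152 − 30.4 = 121.6 → 122
After the shade: rgb(120, 177, 122) = #78B17A.
A 36% shade moves each channel 36% toward 0:
  R: 120 + 0.36×(0−120) = 120 − 43.2 = 76.8 → 77
  G: 177 + 0.36×(0−177) = 177 − 63.72 = 113.28 → 113
  B: 122 + 0.36×(0−122) = 122 − 43.92 = 78.08 → 78
rgb(77, 113, 78) = #4D714E.

#4D714E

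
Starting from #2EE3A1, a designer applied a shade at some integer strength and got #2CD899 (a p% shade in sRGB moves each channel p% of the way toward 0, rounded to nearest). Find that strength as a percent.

#2EE3A1 is rgb(46, 227, 161); #2CD899 is rgb(44, 216, 153).
On the G channel (widest range): 216 ≈ 227 + (p/100)(0 − 227), so p ≈ 100×(216 − 227)/(0 − 227) = -1100/-227 = 4.85.
p = 5 reproduces all three channels after rounding.

5%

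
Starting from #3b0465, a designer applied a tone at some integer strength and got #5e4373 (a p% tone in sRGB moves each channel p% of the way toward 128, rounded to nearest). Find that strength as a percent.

51%

#3b0465 is rgb(59, 4, 101); #5e4373 is rgb(94, 67, 115).
On the G channel (widest range): 67 ≈ 4 + (p/100)(128 − 4), so p ≈ 100×(67 − 4)/(128 − 4) = 6300/124 = 50.81.
p = 51 reproduces all three channels after rounding.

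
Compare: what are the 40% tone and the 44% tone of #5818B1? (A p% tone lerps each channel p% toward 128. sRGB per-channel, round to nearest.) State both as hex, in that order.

#68429D, #6A469B

#5818B1 is rgb(88, 24, 177).
40% tone:
  R: 88 + 16 = 104 → 104
  G: 24 + 0.4×(128−24) = 24 + 41.6 = 65.6 → 66
  B: 177 − 19.6 = 157.4 → 157
  → #68429D
44% tone:
  R: 88 + 17.6 = 105.6 → 106
  G: 24 + 0.44×(128−24) = 24 + 45.76 = 69.76 → 70
  B: 177 − 21.56 = 155.44 → 155
  → #6A469B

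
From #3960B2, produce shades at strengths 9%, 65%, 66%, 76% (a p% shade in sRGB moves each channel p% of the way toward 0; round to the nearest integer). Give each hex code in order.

#3960B2 is rgb(57, 96, 178).
9%: (57 − 5.13 = 51.87→52, 96 − 8.64 = 87.36→87, 178 − 16.02 = 161.98→162) → #3457A2
65%: (57 − 37.05 = 19.95→20, 96 − 62.4 = 33.6→34, 178 − 115.7 = 62.3→62) → #14223E
66%: (57 − 37.62 = 19.38→19, 96 − 63.36 = 32.64→33, 178 − 117.48 = 60.52→61) → #13213D
76%: (57 − 43.32 = 13.68→14, 96 − 72.96 = 23.04→23, 178 − 135.28 = 42.72→43) → #0E172B

#3457A2, #14223E, #13213D, #0E172B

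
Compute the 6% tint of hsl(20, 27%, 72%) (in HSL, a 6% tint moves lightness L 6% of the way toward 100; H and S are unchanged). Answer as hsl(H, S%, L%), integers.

L moves 6% from 72 toward 100: 72 + 1.68 = 73.68 → 74.
H and S are unchanged.

hsl(20, 27%, 74%)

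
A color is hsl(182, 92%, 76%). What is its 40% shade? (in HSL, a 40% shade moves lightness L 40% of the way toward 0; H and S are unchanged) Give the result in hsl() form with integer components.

L moves 40% from 76 toward 0: 76 − 30.4 = 45.6 → 46.
H and S are unchanged.

hsl(182, 92%, 46%)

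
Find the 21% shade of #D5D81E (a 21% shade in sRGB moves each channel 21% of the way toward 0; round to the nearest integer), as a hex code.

#D5D81E is rgb(213, 216, 30).
Per channel, c → c + 0.21(0 − c):
  R: 213 − 44.73 = 168.27 → 168
  G: 216 + 0.21×(0−216) = 216 − 45.36 = 170.64 → 171
  B: 30 + 0.21×(0−30) = 30 − 6.3 = 23.7 → 24
rgb(168, 171, 24) = #A8AB18.

#A8AB18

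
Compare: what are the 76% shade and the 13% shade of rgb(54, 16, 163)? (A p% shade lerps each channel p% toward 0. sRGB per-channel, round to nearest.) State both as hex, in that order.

#0D0427, #2F0E8E

76% shade:
  R: 54 + 0.76×(0−54) = 54 − 41.04 = 12.96 → 13
  G: 16 + 0.76×(0−16) = 16 − 12.16 = 3.84 → 4
  B: 163 + 0.76×(0−163) = 163 − 123.88 = 39.12 → 39
  → #0D0427
13% shade:
  R: 54 + 0.13×(0−54) = 54 − 7.02 = 46.98 → 47
  G: 16 + 0.13×(0−16) = 16 − 2.08 = 13.92 → 14
  B: 163 + 0.13×(0−163) = 163 − 21.19 = 141.81 → 142
  → #2F0E8E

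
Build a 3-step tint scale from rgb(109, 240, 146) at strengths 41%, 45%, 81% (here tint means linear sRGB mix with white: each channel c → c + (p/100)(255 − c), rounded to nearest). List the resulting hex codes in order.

#A9F6BF, #AFF7C3, #E3FCEA

41%: (109 + 59.86 = 168.86→169, 240 + 6.15 = 246.15→246, 146 + 44.69 = 190.69→191) → #A9F6BF
45%: (109 + 65.7 = 174.7→175, 240 + 6.75 = 246.75→247, 146 + 49.05 = 195.05→195) → #AFF7C3
81%: (109 + 118.26 = 227.26→227, 240 + 12.15 = 252.15→252, 146 + 88.29 = 234.29→234) → #E3FCEA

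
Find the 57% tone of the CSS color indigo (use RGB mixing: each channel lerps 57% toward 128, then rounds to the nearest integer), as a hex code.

CSS indigo is rgb(75, 0, 130).
A 57% tone moves each channel 57% toward 128:
  R: 75 + 30.21 = 105.21 → 105
  G: 0 + 0.57×(128−0) = 0 + 72.96 = 72.96 → 73
  B: 130 + 0.57×(128−130) = 130 − 1.14 = 128.86 → 129
rgb(105, 73, 129) = #694981.

#694981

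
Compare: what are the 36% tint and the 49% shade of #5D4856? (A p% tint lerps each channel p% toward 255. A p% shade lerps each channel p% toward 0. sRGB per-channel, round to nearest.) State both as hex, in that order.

#978A93, #2F252C

#5D4856 is rgb(93, 72, 86).
36% tint:
  R: 93 + 58.32 = 151.32 → 151
  G: 72 + 65.88 = 137.88 → 138
  B: 86 + 0.36×(255−86) = 86 + 60.84 = 146.84 → 147
  → #978A93
49% shade:
  R: 93 + 0.49×(0−93) = 93 − 45.57 = 47.43 → 47
  G: 72 + 0.49×(0−72) = 72 − 35.28 = 36.72 → 37
  B: 86 + 0.49×(0−86) = 86 − 42.14 = 43.86 → 44
  → #2F252C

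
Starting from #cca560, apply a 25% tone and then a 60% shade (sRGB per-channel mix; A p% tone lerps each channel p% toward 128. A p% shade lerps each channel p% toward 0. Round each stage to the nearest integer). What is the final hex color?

#cca560 is rgb(204, 165, 96).
A 25% tone moves each channel 25% toward 128:
  R: 204 + 0.25×(128−204) = 204 − 19 = 185 → 185
  G: 165 − 9.25 = 155.75 → 156
  B: 96 + 8 = 104 → 104
After the tone: rgb(185, 156, 104) = #b99c68.
Lerp each channel 60% toward 0:
  R: 185 − 111 = 74 → 74
  G: 156 + 0.6×(0−156) = 156 − 93.6 = 62.4 → 62
  B: 104 + 0.6×(0−104) = 104 − 62.4 = 41.6 → 42
rgb(74, 62, 42) = #4a3e2a.

#4a3e2a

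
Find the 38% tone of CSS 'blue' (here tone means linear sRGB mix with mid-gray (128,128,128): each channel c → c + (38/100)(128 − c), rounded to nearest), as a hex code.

#3131CF

CSS blue is rgb(0, 0, 255).
Per channel, c → c + 0.38(128 − c):
  R: 0 + 48.64 = 48.64 → 49
  G: 0 + 0.38×(128−0) = 0 + 48.64 = 48.64 → 49
  B: 255 + 0.38×(128−255) = 255 − 48.26 = 206.74 → 207
rgb(49, 49, 207) = #3131CF.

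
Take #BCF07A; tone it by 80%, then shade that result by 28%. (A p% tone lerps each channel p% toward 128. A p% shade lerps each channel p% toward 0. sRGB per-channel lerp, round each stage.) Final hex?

#BCF07A is rgb(188, 240, 122).
An 80% tone moves each channel 80% toward 128:
  R: 188 + 0.8×(128−188) = 188 − 48 = 140 → 140
  G: 240 + 0.8×(128−240) = 240 − 89.6 = 150.4 → 150
  B: 122 + 4.8 = 126.8 → 127
After the tone: rgb(140, 150, 127) = #8C967F.
A 28% shade moves each channel 28% toward 0:
  R: 140 + 0.28×(0−140) = 140 − 39.2 = 100.8 → 101
  G: 150 + 0.28×(0−150) = 150 − 42 = 108 → 108
  B: 127 − 35.56 = 91.44 → 91
rgb(101, 108, 91) = #656C5B.

#656C5B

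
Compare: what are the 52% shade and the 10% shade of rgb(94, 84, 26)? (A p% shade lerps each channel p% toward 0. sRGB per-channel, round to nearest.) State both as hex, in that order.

#2D280C, #554C17

52% shade:
  R: 94 + 0.52×(0−94) = 94 − 48.88 = 45.12 → 45
  G: 84 + 0.52×(0−84) = 84 − 43.68 = 40.32 → 40
  B: 26 − 13.52 = 12.48 → 12
  → #2D280C
10% shade:
  R: 94 + 0.1×(0−94) = 94 − 9.4 = 84.6 → 85
  G: 84 − 8.4 = 75.6 → 76
  B: 26 + 0.1×(0−26) = 26 − 2.6 = 23.4 → 23
  → #554C17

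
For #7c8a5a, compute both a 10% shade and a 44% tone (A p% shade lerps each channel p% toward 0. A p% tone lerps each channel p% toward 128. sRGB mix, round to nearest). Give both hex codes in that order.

#7c8a5a is rgb(124, 138, 90).
10% shade:
  R: 124 − 12.4 = 111.6 → 112
  G: 138 − 13.8 = 124.2 → 124
  B: 90 + 0.1×(0−90) = 90 − 9 = 81 → 81
  → #707c51
44% tone:
  R: 124 + 0.44×(128−124) = 124 + 1.76 = 125.76 → 126
  G: 138 + 0.44×(128−138) = 138 − 4.4 = 133.6 → 134
  B: 90 + 0.44×(128−90) = 90 + 16.72 = 106.72 → 107
  → #7e866b

#707c51, #7e866b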